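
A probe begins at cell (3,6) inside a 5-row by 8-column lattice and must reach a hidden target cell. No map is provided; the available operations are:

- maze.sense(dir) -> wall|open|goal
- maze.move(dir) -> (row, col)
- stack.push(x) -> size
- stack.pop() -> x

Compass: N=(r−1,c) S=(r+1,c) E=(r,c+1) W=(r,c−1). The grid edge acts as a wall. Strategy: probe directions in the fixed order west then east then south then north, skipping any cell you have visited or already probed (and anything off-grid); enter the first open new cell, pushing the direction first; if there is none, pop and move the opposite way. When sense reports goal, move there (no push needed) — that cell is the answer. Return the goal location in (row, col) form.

-- 1. maze.sense(dir='west') == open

-- 2. stack.push(x='west') == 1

-- 3. maze.move(dir='west') == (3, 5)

-- 4. maze.sense(dir='west') == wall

-- 5. maze.sense(dir='south') == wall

-- 6. maze.sense(dir='north') == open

-- 7. stack.push(x='north') == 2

-- 8. maze.move(dir='north') == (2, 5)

-- 9. maze.sense(dir='west') == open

-- 10. stack.push(x='west') == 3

-- 11. maze.move(dir='west') == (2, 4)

-- 12. maze.sense(dir='west') == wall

-- 13. maze.sense(dir='north') == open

-- 14. stack.push(x='north') == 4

-- 15. maze.move(dir='north') == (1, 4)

-- 16. maze.sense(dir='west') == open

-- 17. stack.push(x='west') == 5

-- 18. maze.move(dir='west') == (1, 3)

-- 19. maze.sense(dir='west') == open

-- 20. stack.push(x='west') == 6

-- 21. maze.move(dir='west') == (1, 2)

-- 22. maze.sense(dir='west') == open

-- 23. stack.push(x='west') == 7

-- 24. maze.move(dir='west') == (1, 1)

-- 25. maze.sense(dir='west') == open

-- 26. stack.push(x='west') == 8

-- 27. maze.move(dir='west') == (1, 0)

-- 28. maze.sense(dir='south') == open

-- 29. stack.push(x='south') == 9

-- 30. maze.move(dir='south') == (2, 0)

-- 31. maze.sense(dir='east') == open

-- 32. stack.push(x='east') == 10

-- 33. maze.move(dir='east') == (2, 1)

-- 34. maze.sense(dir='east') == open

-- 35. stack.push(x='east') == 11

-- 36. maze.move(dir='east') == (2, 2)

-- 37. maze.sense(dir='south') == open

-- 38. stack.push(x='south') == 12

-- 39. maze.move(dir='south') == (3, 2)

-- 40. maze.sense(dir='west') == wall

-- 41. maze.sense(dir='east') == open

-- 42. stack.push(x='east') == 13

-- 43. maze.move(dir='east') == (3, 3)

-- 44. maze.sense(dir='south') == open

-- 45. stack.push(x='south') == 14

-- 46. maze.move(dir='south') == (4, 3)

-- 47. maze.sense(dir='west') == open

-- 48. stack.push(x='west') == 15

-- 49. maze.move(dir='west') == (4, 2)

-- 50. maze.sense(dir='west') == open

-- 51. stack.push(x='west') == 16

-- 52. maze.move(dir='west') == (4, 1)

-- 53. maze.sense(dir='west') == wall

-- 54. stack.pop() == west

-- 55. maze.move(dir='east') == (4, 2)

-- 56. stack.pop() == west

-- 57. maze.move(dir='east') == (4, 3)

-- 58. maze.sense(dir='east') == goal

-- 59. maze.move(dir='east') == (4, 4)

Answer: (4, 4)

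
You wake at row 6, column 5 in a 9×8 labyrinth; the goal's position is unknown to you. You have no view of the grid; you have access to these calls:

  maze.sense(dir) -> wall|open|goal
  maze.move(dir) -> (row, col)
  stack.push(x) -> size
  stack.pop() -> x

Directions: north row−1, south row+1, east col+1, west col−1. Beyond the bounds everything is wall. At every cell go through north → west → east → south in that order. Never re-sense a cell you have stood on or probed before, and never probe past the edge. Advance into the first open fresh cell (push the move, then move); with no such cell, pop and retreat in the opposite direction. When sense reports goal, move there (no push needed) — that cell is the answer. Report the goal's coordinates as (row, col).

-- sense(north) : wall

-- sense(west) : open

-- push(west) : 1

-- move(west) : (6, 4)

-- sense(north) : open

-- push(north) : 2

-- move(north) : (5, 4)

-- sense(north) : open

-- push(north) : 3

-- move(north) : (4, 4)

-- sense(north) : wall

-- sense(west) : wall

-- sense(east) : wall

-- pop() : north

-- move(south) : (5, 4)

-- sense(west) : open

-- push(west) : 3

-- move(west) : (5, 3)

-- sense(west) : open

-- push(west) : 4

-- move(west) : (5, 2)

-- sense(north) : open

-- push(north) : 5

-- move(north) : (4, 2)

-- sense(north) : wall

-- sense(west) : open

-- push(west) : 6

-- move(west) : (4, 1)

-- sense(north) : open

-- push(north) : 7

-- move(north) : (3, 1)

-- sense(north) : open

-- push(north) : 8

-- move(north) : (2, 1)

-- sense(north) : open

-- push(north) : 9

-- move(north) : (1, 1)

-- sense(north) : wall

-- sense(west) : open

-- push(west) : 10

-- move(west) : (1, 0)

-- sense(north) : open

-- push(north) : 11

-- move(north) : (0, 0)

-- pop() : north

-- move(south) : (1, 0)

-- sense(south) : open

-- push(south) : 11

-- move(south) : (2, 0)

-- sense(south) : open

-- push(south) : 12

-- move(south) : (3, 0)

-- sense(south) : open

-- push(south) : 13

-- move(south) : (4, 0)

-- sense(south) : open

-- push(south) : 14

-- move(south) : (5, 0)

-- sense(east) : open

-- push(east) : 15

-- move(east) : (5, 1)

-- sense(south) : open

-- push(south) : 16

-- move(south) : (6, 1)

-- sense(west) : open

-- push(west) : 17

-- move(west) : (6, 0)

-- sense(south) : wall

-- pop() : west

-- move(east) : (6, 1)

-- sense(east) : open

-- push(east) : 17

-- move(east) : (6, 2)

-- sense(east) : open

-- push(east) : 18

-- move(east) : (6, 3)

-- sense(south) : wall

-- pop() : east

-- move(west) : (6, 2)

-- sense(south) : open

-- push(south) : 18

-- move(south) : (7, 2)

-- sense(west) : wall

-- sense(south) : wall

-- pop() : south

-- move(north) : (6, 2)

-- pop() : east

-- move(west) : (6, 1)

-- pop() : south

-- move(north) : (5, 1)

-- pop() : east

-- move(west) : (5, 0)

-- pop() : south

-- move(north) : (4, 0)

-- pop() : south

-- move(north) : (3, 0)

-- pop() : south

-- move(north) : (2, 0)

-- pop() : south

-- move(north) : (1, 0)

-- pop() : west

-- move(east) : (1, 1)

-- sense(east) : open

-- push(east) : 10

-- move(east) : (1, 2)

-- sense(north) : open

-- push(north) : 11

-- move(north) : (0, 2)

-- sense(east) : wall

-- pop() : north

-- move(south) : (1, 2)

-- sense(east) : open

-- push(east) : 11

-- move(east) : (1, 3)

-- sense(east) : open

-- push(east) : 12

-- move(east) : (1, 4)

-- sense(north) : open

-- push(north) : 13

-- move(north) : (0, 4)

-- sense(east) : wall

-- pop() : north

-- move(south) : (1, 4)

-- sense(east) : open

-- push(east) : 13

-- move(east) : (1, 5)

-- sense(east) : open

-- push(east) : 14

-- move(east) : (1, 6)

-- sense(north) : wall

-- sense(east) : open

-- push(east) : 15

-- move(east) : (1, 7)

-- sense(north) : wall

-- sense(south) : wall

-- pop() : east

-- move(west) : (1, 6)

-- sense(south) : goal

-- move(south) : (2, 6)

Answer: (2, 6)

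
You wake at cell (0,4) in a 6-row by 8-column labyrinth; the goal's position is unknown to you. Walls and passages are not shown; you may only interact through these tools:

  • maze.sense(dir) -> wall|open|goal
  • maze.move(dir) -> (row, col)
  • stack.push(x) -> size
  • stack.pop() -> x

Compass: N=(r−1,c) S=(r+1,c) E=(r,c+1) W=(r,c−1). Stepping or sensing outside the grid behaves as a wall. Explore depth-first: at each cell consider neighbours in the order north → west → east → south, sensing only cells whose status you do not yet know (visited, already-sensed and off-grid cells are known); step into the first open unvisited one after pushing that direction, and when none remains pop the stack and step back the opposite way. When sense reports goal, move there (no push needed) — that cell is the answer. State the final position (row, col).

-- maze.sense(dir=west) ~> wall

-- maze.sense(dir=east) ~> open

-- stack.push(x=east) ~> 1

-- maze.move(dir=east) ~> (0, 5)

-- maze.sense(dir=east) ~> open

-- stack.push(x=east) ~> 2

-- maze.move(dir=east) ~> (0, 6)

-- maze.sense(dir=east) ~> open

-- stack.push(x=east) ~> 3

-- maze.move(dir=east) ~> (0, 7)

-- maze.sense(dir=south) ~> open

-- stack.push(x=south) ~> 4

-- maze.move(dir=south) ~> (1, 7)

-- maze.sense(dir=west) ~> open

-- stack.push(x=west) ~> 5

-- maze.move(dir=west) ~> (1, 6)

-- maze.sense(dir=west) ~> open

-- stack.push(x=west) ~> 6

-- maze.move(dir=west) ~> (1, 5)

-- maze.sense(dir=west) ~> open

-- stack.push(x=west) ~> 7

-- maze.move(dir=west) ~> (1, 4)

-- maze.sense(dir=west) ~> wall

-- maze.sense(dir=south) ~> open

-- stack.push(x=south) ~> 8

-- maze.move(dir=south) ~> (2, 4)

-- maze.sense(dir=west) ~> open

-- stack.push(x=west) ~> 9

-- maze.move(dir=west) ~> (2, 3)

-- maze.sense(dir=west) ~> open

-- stack.push(x=west) ~> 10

-- maze.move(dir=west) ~> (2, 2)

-- maze.sense(dir=north) ~> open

-- stack.push(x=north) ~> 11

-- maze.move(dir=north) ~> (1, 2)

-- maze.sense(dir=north) ~> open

-- stack.push(x=north) ~> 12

-- maze.move(dir=north) ~> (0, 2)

-- maze.sense(dir=west) ~> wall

-- stack.pop() ~> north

-- maze.move(dir=south) ~> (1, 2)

-- maze.sense(dir=west) ~> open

-- stack.push(x=west) ~> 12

-- maze.move(dir=west) ~> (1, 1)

-- maze.sense(dir=west) ~> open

-- stack.push(x=west) ~> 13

-- maze.move(dir=west) ~> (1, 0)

-- maze.sense(dir=north) ~> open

-- stack.push(x=north) ~> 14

-- maze.move(dir=north) ~> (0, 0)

-- stack.pop() ~> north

-- maze.move(dir=south) ~> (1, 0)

-- maze.sense(dir=south) ~> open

-- stack.push(x=south) ~> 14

-- maze.move(dir=south) ~> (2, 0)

-- maze.sense(dir=east) ~> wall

-- maze.sense(dir=south) ~> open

-- stack.push(x=south) ~> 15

-- maze.move(dir=south) ~> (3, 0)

-- maze.sense(dir=east) ~> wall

-- maze.sense(dir=south) ~> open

-- stack.push(x=south) ~> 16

-- maze.move(dir=south) ~> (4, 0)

-- maze.sense(dir=east) ~> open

-- stack.push(x=east) ~> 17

-- maze.move(dir=east) ~> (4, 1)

-- maze.sense(dir=east) ~> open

-- stack.push(x=east) ~> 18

-- maze.move(dir=east) ~> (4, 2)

-- maze.sense(dir=north) ~> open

-- stack.push(x=north) ~> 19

-- maze.move(dir=north) ~> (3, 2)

-- maze.sense(dir=east) ~> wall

-- stack.pop() ~> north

-- maze.move(dir=south) ~> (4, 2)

-- maze.sense(dir=east) ~> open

-- stack.push(x=east) ~> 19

-- maze.move(dir=east) ~> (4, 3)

-- maze.sense(dir=east) ~> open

-- stack.push(x=east) ~> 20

-- maze.move(dir=east) ~> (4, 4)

-- maze.sense(dir=north) ~> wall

-- maze.sense(dir=east) ~> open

-- stack.push(x=east) ~> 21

-- maze.move(dir=east) ~> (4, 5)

-- maze.sense(dir=north) ~> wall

-- maze.sense(dir=east) ~> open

-- stack.push(x=east) ~> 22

-- maze.move(dir=east) ~> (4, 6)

-- maze.sense(dir=north) ~> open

-- stack.push(x=north) ~> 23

-- maze.move(dir=north) ~> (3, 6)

-- maze.sense(dir=north) ~> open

-- stack.push(x=north) ~> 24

-- maze.move(dir=north) ~> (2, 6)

-- maze.sense(dir=west) ~> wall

-- maze.sense(dir=east) ~> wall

-- stack.pop() ~> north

-- maze.move(dir=south) ~> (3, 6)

-- maze.sense(dir=east) ~> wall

-- stack.pop() ~> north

-- maze.move(dir=south) ~> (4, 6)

-- maze.sense(dir=east) ~> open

-- stack.push(x=east) ~> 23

-- maze.move(dir=east) ~> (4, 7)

-- maze.sense(dir=south) ~> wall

-- stack.pop() ~> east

-- maze.move(dir=west) ~> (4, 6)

-- maze.sense(dir=south) ~> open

-- stack.push(x=south) ~> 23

-- maze.move(dir=south) ~> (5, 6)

-- maze.sense(dir=west) ~> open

-- stack.push(x=west) ~> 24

-- maze.move(dir=west) ~> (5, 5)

-- maze.sense(dir=west) ~> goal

-- maze.move(dir=west) ~> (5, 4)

Answer: (5, 4)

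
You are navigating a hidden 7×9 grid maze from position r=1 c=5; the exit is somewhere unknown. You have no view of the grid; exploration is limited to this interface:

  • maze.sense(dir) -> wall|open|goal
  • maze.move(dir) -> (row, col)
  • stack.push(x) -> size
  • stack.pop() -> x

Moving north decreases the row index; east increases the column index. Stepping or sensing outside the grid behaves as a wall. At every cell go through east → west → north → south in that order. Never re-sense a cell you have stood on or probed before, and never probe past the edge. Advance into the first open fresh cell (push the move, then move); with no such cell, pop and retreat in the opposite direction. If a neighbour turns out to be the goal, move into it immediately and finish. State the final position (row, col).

> sense east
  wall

> sense west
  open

> push west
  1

> move west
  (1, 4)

> sense west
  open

> push west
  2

> move west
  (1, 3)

> sense west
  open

> push west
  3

> move west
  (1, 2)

> sense west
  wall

> sense north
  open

> push north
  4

> move north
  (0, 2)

> sense east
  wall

> sense west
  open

> push west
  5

> move west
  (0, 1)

> sense west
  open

> push west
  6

> move west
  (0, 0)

> sense south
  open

> push south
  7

> move south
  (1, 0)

> sense south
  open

> push south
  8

> move south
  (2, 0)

> sense east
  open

> push east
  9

> move east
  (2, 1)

> sense east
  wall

> sense south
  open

> push south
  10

> move south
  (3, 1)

> sense east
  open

> push east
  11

> move east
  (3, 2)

> sense east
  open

> push east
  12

> move east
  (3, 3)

> sense east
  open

> push east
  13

> move east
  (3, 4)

> sense east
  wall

> sense north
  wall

> sense south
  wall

> pop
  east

> move west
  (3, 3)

> sense north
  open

> push north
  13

> move north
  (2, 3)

> pop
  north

> move south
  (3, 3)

> sense south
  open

> push south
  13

> move south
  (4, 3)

> sense west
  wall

> sense south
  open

> push south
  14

> move south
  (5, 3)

> sense east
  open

> push east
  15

> move east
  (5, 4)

> sense east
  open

> push east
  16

> move east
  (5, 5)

> sense east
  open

> push east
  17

> move east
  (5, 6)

> sense east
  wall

> sense north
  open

> push north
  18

> move north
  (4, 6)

> sense east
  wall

> sense west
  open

> push west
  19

> move west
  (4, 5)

> pop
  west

> move east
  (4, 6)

> sense north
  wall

> pop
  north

> move south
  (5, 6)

> sense south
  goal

> move south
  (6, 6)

Answer: (6, 6)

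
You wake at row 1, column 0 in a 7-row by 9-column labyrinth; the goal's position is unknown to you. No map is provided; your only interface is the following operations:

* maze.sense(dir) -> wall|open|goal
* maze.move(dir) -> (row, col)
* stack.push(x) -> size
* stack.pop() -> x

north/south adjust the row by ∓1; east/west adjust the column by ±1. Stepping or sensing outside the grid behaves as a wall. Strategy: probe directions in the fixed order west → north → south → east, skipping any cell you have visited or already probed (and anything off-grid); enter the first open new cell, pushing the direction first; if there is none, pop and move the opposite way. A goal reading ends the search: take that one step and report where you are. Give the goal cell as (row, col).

> sense dir='north'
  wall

> sense dir='south'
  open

> push x='south'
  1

> move dir='south'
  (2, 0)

> sense dir='south'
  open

> push x='south'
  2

> move dir='south'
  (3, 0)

> sense dir='south'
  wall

> sense dir='east'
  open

> push x='east'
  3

> move dir='east'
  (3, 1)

> sense dir='north'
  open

> push x='north'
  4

> move dir='north'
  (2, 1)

> sense dir='north'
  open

> push x='north'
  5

> move dir='north'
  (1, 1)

> sense dir='north'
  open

> push x='north'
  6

> move dir='north'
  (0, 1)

> sense dir='east'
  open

> push x='east'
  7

> move dir='east'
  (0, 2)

> sense dir='south'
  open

> push x='south'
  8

> move dir='south'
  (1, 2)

> sense dir='south'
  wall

> sense dir='east'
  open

> push x='east'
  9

> move dir='east'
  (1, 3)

> sense dir='north'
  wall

> sense dir='south'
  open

> push x='south'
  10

> move dir='south'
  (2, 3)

> sense dir='south'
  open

> push x='south'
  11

> move dir='south'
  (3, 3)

> sense dir='west'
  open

> push x='west'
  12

> move dir='west'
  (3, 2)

> sense dir='south'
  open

> push x='south'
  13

> move dir='south'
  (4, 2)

> sense dir='west'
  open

> push x='west'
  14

> move dir='west'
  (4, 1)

> sense dir='south'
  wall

> pop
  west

> move dir='east'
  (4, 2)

> sense dir='south'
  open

> push x='south'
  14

> move dir='south'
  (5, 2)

> sense dir='south'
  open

> push x='south'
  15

> move dir='south'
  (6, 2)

> sense dir='west'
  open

> push x='west'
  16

> move dir='west'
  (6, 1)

> sense dir='west'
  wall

> pop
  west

> move dir='east'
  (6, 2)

> sense dir='east'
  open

> push x='east'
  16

> move dir='east'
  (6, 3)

> sense dir='north'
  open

> push x='north'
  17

> move dir='north'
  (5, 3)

> sense dir='north'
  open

> push x='north'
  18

> move dir='north'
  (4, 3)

> sense dir='east'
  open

> push x='east'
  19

> move dir='east'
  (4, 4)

> sense dir='north'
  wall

> sense dir='south'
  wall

> sense dir='east'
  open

> push x='east'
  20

> move dir='east'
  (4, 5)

> sense dir='north'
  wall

> sense dir='south'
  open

> push x='south'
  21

> move dir='south'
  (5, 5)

> sense dir='south'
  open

> push x='south'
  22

> move dir='south'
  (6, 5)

> sense dir='west'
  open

> push x='west'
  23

> move dir='west'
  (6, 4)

> pop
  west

> move dir='east'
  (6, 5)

> sense dir='east'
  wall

> pop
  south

> move dir='north'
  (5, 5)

> sense dir='east'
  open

> push x='east'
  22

> move dir='east'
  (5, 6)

> sense dir='north'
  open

> push x='north'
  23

> move dir='north'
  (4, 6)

> sense dir='north'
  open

> push x='north'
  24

> move dir='north'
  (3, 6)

> sense dir='north'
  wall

> sense dir='east'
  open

> push x='east'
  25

> move dir='east'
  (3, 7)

> sense dir='north'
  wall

> sense dir='south'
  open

> push x='south'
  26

> move dir='south'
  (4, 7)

> sense dir='south'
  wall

> sense dir='east'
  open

> push x='east'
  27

> move dir='east'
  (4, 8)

> sense dir='north'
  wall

> sense dir='south'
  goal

> move dir='south'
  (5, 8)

Answer: (5, 8)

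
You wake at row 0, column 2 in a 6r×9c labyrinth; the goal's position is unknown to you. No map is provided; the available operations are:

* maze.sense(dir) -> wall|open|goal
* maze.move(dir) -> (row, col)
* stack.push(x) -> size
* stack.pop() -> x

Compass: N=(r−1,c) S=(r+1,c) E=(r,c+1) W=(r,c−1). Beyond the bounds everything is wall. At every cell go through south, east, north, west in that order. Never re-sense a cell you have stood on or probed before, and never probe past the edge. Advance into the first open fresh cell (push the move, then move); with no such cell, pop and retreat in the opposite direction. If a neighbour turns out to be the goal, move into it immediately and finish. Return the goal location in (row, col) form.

Invoking sense using south, yielding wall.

I use sense using east, → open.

Then push using east, → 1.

I use move using east, : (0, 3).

Invoking sense using south, and get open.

Then push using south, and see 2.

I invoke move using south, : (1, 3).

Calling sense using south, which returns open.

I try push using south, → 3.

Calling move using south, which returns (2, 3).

Using sense using south, giving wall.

Next I call sense using east, and observe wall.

Invoking sense using west, and see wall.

I run pop, which returns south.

Invoking move using north, and observe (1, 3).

I use sense using east, : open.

Now I run push using east, — result: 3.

Using move using east, which returns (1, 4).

I call sense using east, and get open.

Then push using east, — result: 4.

Invoking move using east, and see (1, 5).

Calling sense using south, → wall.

Next I call sense using east, and see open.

Now I run push using east, and observe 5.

Using move using east, → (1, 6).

Then sense using south, which returns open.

I invoke push using south, which returns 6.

I call move using south, and get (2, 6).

Then sense using south, which returns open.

Calling push using south, and see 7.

Then move using south, → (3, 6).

Invoking sense using south, which returns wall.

Next I call sense using east, and observe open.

I run push using east, giving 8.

Using move using east, and get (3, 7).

I invoke sense using south, giving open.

Invoking push using south, → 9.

I call move using south, which returns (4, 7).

I use sense using south, yielding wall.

Now I run sense using east, and see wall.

Now I run pop, and observe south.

I use move using north, : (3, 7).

Then sense using east, yielding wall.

Calling sense using north, and see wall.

Now I run pop(), : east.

I call move using west, → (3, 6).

Now I run sense using west, : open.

Next I call push using west, yielding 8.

Calling move using west, → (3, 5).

I use sense using south, — result: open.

Then push using south, — result: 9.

Now I run move using south, giving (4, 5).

Calling sense using south, yielding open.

Then push using south, : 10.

I invoke move using south, → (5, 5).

Calling sense using east, and observe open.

Then push using east, → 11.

Calling move using east, — result: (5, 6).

I run pop(), giving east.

Invoking move using west, giving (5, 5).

Next I call sense using west, and observe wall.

Invoking pop(), and observe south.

I use move using north, : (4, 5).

Using sense using west, — result: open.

Now I run push using west, — result: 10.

Next I call move using west, yielding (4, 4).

Using sense using north, and get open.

Now I run push using north, and get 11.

Next I call move using north, — result: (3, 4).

I call pop(), and see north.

Next I call move using south, — result: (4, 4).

I invoke sense using west, — result: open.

Now I run push using west, and get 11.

Invoking move using west, → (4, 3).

Invoking sense using south, and observe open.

I use push using south, and get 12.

I run move using south, and see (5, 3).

I try sense using west, and see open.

Now I run push using west, and see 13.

I call move using west, and see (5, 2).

Calling sense using north, and see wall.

I call sense using west, → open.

I run push using west, and observe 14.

Then move using west, giving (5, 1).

Invoking sense using north, which returns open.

Invoking push using north, — result: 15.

I call move using north, → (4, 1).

I invoke sense using north, giving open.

Next I call push using north, and see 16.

I run move using north, and see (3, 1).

I try sense using east, : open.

Now I run push using east, → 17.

I try move using east, giving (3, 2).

I use pop(), giving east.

Next I call move using west, and see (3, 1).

Next I call sense using north, which returns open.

I run push using north, giving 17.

Then move using north, giving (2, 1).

I call sense using north, yielding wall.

I use sense using west, : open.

Calling push using west, yielding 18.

Calling move using west, yielding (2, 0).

I invoke sense using south, → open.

Calling push using south, yielding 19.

Next I call move using south, which returns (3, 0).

Using sense using south, and see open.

Using push using south, and observe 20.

I run move using south, — result: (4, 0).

Then sense using south, and see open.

Invoking push using south, and see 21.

Calling move using south, and get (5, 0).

I run pop(), and see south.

I use move using north, : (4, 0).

Using pop, : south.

I run move using north, yielding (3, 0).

Calling pop(), which returns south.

Then move using north, — result: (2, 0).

Next I call sense using north, yielding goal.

I call move using north, and see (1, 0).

Answer: (1, 0)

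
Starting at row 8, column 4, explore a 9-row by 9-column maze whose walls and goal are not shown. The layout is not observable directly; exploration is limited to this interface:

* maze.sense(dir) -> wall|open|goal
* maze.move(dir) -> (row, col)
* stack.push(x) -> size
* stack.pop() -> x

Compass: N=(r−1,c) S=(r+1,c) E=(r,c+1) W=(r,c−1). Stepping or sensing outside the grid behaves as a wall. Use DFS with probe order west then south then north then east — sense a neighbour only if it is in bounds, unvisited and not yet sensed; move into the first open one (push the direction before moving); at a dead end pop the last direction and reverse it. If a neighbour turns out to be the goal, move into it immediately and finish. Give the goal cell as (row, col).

I use maze.sense using dir='west', → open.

Invoking stack.push using x='west', and get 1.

Then maze.move using dir='west', yielding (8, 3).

Using maze.sense using dir='west', : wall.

I call maze.sense using dir='north', and get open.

I use stack.push using x='north', yielding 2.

Using maze.move using dir='north', giving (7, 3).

Calling maze.sense using dir='west', → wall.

I call maze.sense using dir='north', and get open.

Invoking stack.push using x='north', and get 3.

Invoking maze.move using dir='north', and get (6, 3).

Using maze.sense using dir='west', which returns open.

Now I run stack.push using x='west', and get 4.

Invoking maze.move using dir='west', and observe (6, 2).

I try maze.sense using dir='west', and observe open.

Using stack.push using x='west', and see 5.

Next I call maze.move using dir='west', : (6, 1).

Invoking maze.sense using dir='west', : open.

I use stack.push using x='west', giving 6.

Next I call maze.move using dir='west', : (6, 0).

Now I run maze.sense using dir='south', giving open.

Next I call stack.push using x='south', and see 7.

I run maze.move using dir='south', yielding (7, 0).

Next I call maze.sense using dir='south', — result: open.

I try stack.push using x='south', and see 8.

Now I run maze.move using dir='south', → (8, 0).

I use maze.sense using dir='east', — result: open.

I call stack.push using x='east', : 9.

I run maze.move using dir='east', — result: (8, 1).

Next I call maze.sense using dir='north', yielding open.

Using stack.push using x='north', and see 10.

I use maze.move using dir='north', giving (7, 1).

I try stack.pop(), and get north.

Now I run maze.move using dir='south', yielding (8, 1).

Now I run stack.pop(), : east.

Using maze.move using dir='west', — result: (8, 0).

I invoke stack.pop(), : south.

I invoke maze.move using dir='north', — result: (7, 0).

Invoking stack.pop(), and observe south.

Then maze.move using dir='north', which returns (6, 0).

I invoke maze.sense using dir='north', which returns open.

I use stack.push using x='north', and see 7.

Then maze.move using dir='north', and observe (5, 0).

Using maze.sense using dir='north', — result: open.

Invoking stack.push using x='north', — result: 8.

Invoking maze.move using dir='north', and get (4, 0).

I try maze.sense using dir='north', and observe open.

I call stack.push using x='north', and get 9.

Using maze.move using dir='north', giving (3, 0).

Then maze.sense using dir='north', → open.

I invoke stack.push using x='north', and get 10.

I invoke maze.move using dir='north', giving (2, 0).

Calling maze.sense using dir='north', — result: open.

Next I call stack.push using x='north', giving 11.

Then maze.move using dir='north', → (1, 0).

I call maze.sense using dir='north', → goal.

I run maze.move using dir='north', and see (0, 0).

Answer: (0, 0)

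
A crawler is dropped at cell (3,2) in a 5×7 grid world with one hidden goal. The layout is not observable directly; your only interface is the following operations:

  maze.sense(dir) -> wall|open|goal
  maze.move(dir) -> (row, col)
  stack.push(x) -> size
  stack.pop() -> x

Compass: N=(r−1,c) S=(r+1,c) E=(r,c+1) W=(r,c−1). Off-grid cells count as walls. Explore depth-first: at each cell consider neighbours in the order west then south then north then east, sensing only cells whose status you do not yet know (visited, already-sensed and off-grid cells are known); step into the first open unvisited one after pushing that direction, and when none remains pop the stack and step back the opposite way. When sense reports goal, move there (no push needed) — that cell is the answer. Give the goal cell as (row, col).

-> maze.sense(west)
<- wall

-> maze.sense(south)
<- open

-> stack.push(south)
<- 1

-> maze.move(south)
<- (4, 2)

-> maze.sense(west)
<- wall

-> maze.sense(east)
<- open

-> stack.push(east)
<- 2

-> maze.move(east)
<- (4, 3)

-> maze.sense(north)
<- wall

-> maze.sense(east)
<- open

-> stack.push(east)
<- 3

-> maze.move(east)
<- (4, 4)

-> maze.sense(north)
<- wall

-> maze.sense(east)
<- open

-> stack.push(east)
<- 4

-> maze.move(east)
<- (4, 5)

-> maze.sense(north)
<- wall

-> maze.sense(east)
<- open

-> stack.push(east)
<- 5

-> maze.move(east)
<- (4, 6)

-> maze.sense(north)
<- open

-> stack.push(north)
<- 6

-> maze.move(north)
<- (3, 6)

-> maze.sense(north)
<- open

-> stack.push(north)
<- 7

-> maze.move(north)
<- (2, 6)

-> maze.sense(west)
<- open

-> stack.push(west)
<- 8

-> maze.move(west)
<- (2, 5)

-> maze.sense(west)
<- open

-> stack.push(west)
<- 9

-> maze.move(west)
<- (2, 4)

-> maze.sense(west)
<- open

-> stack.push(west)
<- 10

-> maze.move(west)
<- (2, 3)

-> maze.sense(west)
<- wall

-> maze.sense(north)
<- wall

-> stack.pop()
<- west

-> maze.move(east)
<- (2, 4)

-> maze.sense(north)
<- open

-> stack.push(north)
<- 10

-> maze.move(north)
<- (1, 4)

-> maze.sense(north)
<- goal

-> maze.move(north)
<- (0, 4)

Answer: (0, 4)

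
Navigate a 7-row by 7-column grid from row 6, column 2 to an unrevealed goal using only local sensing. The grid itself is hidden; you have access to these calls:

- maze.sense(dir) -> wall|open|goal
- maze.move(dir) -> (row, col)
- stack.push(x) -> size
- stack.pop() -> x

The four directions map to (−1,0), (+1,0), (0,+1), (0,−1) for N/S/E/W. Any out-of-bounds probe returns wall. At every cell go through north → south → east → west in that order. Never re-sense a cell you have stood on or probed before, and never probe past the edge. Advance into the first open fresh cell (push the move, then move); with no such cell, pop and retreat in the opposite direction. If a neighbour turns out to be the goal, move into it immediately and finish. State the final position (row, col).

% maze.sense dir='north'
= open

% stack.push x='north'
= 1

% maze.move dir='north'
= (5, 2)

% maze.sense dir='north'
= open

% stack.push x='north'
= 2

% maze.move dir='north'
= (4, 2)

% maze.sense dir='north'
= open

% stack.push x='north'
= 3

% maze.move dir='north'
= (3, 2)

% maze.sense dir='north'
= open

% stack.push x='north'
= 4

% maze.move dir='north'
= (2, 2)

% maze.sense dir='north'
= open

% stack.push x='north'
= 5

% maze.move dir='north'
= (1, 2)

% maze.sense dir='north'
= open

% stack.push x='north'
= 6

% maze.move dir='north'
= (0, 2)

% maze.sense dir='east'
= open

% stack.push x='east'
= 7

% maze.move dir='east'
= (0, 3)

% maze.sense dir='south'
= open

% stack.push x='south'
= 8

% maze.move dir='south'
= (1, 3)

% maze.sense dir='south'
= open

% stack.push x='south'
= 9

% maze.move dir='south'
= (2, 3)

% maze.sense dir='south'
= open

% stack.push x='south'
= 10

% maze.move dir='south'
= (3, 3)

% maze.sense dir='south'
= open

% stack.push x='south'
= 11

% maze.move dir='south'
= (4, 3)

% maze.sense dir='south'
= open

% stack.push x='south'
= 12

% maze.move dir='south'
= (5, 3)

% maze.sense dir='south'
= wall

% maze.sense dir='east'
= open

% stack.push x='east'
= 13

% maze.move dir='east'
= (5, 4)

% maze.sense dir='north'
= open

% stack.push x='north'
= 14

% maze.move dir='north'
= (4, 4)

% maze.sense dir='north'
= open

% stack.push x='north'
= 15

% maze.move dir='north'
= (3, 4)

% maze.sense dir='north'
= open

% stack.push x='north'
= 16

% maze.move dir='north'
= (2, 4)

% maze.sense dir='north'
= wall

% maze.sense dir='east'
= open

% stack.push x='east'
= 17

% maze.move dir='east'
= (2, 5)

% maze.sense dir='north'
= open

% stack.push x='north'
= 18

% maze.move dir='north'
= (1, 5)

% maze.sense dir='north'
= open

% stack.push x='north'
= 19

% maze.move dir='north'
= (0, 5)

% maze.sense dir='east'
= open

% stack.push x='east'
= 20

% maze.move dir='east'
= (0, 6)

% maze.sense dir='south'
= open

% stack.push x='south'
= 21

% maze.move dir='south'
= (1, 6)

% maze.sense dir='south'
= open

% stack.push x='south'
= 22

% maze.move dir='south'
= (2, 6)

% maze.sense dir='south'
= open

% stack.push x='south'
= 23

% maze.move dir='south'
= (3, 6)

% maze.sense dir='south'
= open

% stack.push x='south'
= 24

% maze.move dir='south'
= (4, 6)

% maze.sense dir='south'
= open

% stack.push x='south'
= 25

% maze.move dir='south'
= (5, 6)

% maze.sense dir='south'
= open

% stack.push x='south'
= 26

% maze.move dir='south'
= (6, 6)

% maze.sense dir='west'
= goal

% maze.move dir='west'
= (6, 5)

Answer: (6, 5)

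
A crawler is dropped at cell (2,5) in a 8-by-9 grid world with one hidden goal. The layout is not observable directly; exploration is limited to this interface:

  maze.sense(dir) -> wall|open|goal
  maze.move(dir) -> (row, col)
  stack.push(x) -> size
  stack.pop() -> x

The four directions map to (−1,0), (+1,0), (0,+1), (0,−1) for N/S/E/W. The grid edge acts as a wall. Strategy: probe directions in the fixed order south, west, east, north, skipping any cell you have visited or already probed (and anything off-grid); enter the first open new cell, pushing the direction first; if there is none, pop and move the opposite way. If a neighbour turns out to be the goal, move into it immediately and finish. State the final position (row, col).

// 1. maze.sense(dir='south') -> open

// 2. stack.push(x='south') -> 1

// 3. maze.move(dir='south') -> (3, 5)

// 4. maze.sense(dir='south') -> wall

// 5. maze.sense(dir='west') -> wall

// 6. maze.sense(dir='east') -> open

// 7. stack.push(x='east') -> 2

// 8. maze.move(dir='east') -> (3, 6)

// 9. maze.sense(dir='south') -> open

// 10. stack.push(x='south') -> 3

// 11. maze.move(dir='south') -> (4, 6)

// 12. maze.sense(dir='south') -> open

// 13. stack.push(x='south') -> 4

// 14. maze.move(dir='south') -> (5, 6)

// 15. maze.sense(dir='south') -> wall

// 16. maze.sense(dir='west') -> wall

// 17. maze.sense(dir='east') -> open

// 18. stack.push(x='east') -> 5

// 19. maze.move(dir='east') -> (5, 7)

// 20. maze.sense(dir='south') -> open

// 21. stack.push(x='south') -> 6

// 22. maze.move(dir='south') -> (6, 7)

// 23. maze.sense(dir='south') -> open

// 24. stack.push(x='south') -> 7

// 25. maze.move(dir='south') -> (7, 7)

// 26. maze.sense(dir='west') -> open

// 27. stack.push(x='west') -> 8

// 28. maze.move(dir='west') -> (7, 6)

// 29. maze.sense(dir='west') -> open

// 30. stack.push(x='west') -> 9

// 31. maze.move(dir='west') -> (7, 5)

// 32. maze.sense(dir='west') -> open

// 33. stack.push(x='west') -> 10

// 34. maze.move(dir='west') -> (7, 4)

// 35. maze.sense(dir='west') -> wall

// 36. maze.sense(dir='north') -> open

// 37. stack.push(x='north') -> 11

// 38. maze.move(dir='north') -> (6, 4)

// 39. maze.sense(dir='west') -> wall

// 40. maze.sense(dir='east') -> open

// 41. stack.push(x='east') -> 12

// 42. maze.move(dir='east') -> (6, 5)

// 43. stack.pop() -> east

// 44. maze.move(dir='west') -> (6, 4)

// 45. maze.sense(dir='north') -> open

// 46. stack.push(x='north') -> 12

// 47. maze.move(dir='north') -> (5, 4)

// 48. maze.sense(dir='west') -> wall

// 49. maze.sense(dir='north') -> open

// 50. stack.push(x='north') -> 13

// 51. maze.move(dir='north') -> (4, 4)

// 52. maze.sense(dir='west') -> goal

// 53. maze.move(dir='west') -> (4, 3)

Answer: (4, 3)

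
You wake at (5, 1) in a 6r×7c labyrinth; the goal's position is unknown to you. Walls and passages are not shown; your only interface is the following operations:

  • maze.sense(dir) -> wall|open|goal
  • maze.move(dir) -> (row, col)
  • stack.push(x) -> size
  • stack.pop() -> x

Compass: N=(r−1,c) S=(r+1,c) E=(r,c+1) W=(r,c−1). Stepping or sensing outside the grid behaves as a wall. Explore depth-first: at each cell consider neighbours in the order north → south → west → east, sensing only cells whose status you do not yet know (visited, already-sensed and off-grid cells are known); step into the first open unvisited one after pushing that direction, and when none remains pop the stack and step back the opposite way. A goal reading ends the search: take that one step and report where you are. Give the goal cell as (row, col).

> maze.sense dir→north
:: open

> stack.push x→north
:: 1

> maze.move dir→north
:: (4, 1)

> maze.sense dir→north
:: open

> stack.push x→north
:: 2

> maze.move dir→north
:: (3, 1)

> maze.sense dir→north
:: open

> stack.push x→north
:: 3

> maze.move dir→north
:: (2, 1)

> maze.sense dir→north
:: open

> stack.push x→north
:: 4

> maze.move dir→north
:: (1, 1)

> maze.sense dir→north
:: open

> stack.push x→north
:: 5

> maze.move dir→north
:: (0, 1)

> maze.sense dir→west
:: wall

> maze.sense dir→east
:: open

> stack.push x→east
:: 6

> maze.move dir→east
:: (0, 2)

> maze.sense dir→south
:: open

> stack.push x→south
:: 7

> maze.move dir→south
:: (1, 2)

> maze.sense dir→south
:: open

> stack.push x→south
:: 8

> maze.move dir→south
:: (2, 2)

> maze.sense dir→south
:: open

> stack.push x→south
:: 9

> maze.move dir→south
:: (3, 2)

> maze.sense dir→south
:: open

> stack.push x→south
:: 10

> maze.move dir→south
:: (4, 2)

> maze.sense dir→south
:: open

> stack.push x→south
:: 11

> maze.move dir→south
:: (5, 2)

> maze.sense dir→east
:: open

> stack.push x→east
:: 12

> maze.move dir→east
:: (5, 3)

> maze.sense dir→north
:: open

> stack.push x→north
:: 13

> maze.move dir→north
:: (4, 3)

> maze.sense dir→north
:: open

> stack.push x→north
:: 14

> maze.move dir→north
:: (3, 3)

> maze.sense dir→north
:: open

> stack.push x→north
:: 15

> maze.move dir→north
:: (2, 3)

> maze.sense dir→north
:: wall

> maze.sense dir→east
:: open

> stack.push x→east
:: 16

> maze.move dir→east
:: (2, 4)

> maze.sense dir→north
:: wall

> maze.sense dir→south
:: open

> stack.push x→south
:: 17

> maze.move dir→south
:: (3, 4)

> maze.sense dir→south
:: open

> stack.push x→south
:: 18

> maze.move dir→south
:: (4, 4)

> maze.sense dir→south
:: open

> stack.push x→south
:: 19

> maze.move dir→south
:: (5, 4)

> maze.sense dir→east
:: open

> stack.push x→east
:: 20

> maze.move dir→east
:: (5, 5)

> maze.sense dir→north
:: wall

> maze.sense dir→east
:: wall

> stack.pop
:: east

> maze.move dir→west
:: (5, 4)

> stack.pop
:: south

> maze.move dir→north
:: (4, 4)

> stack.pop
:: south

> maze.move dir→north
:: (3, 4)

> maze.sense dir→east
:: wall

> stack.pop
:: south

> maze.move dir→north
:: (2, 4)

> maze.sense dir→east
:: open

> stack.push x→east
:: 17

> maze.move dir→east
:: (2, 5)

> maze.sense dir→north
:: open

> stack.push x→north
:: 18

> maze.move dir→north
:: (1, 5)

> maze.sense dir→north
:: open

> stack.push x→north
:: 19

> maze.move dir→north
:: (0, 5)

> maze.sense dir→west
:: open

> stack.push x→west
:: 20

> maze.move dir→west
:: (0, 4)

> maze.sense dir→west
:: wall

> stack.pop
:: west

> maze.move dir→east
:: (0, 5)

> maze.sense dir→east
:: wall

> stack.pop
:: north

> maze.move dir→south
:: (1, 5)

> maze.sense dir→east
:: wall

> stack.pop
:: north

> maze.move dir→south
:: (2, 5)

> maze.sense dir→east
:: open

> stack.push x→east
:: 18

> maze.move dir→east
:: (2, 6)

> maze.sense dir→south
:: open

> stack.push x→south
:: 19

> maze.move dir→south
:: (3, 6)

> maze.sense dir→south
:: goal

> maze.move dir→south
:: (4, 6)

Answer: (4, 6)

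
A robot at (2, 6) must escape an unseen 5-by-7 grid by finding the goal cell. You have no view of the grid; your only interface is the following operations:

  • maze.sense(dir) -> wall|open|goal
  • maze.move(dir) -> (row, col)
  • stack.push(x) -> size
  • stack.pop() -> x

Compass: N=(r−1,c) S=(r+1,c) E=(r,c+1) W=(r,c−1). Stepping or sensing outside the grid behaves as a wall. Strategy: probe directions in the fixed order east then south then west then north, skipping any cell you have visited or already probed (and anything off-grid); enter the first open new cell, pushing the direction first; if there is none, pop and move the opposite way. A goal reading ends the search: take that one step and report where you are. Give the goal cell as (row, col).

> sense dir: south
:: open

> push x: south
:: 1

> move dir: south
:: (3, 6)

> sense dir: south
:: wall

> sense dir: west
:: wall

> pop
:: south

> move dir: north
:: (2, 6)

> sense dir: west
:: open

> push x: west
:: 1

> move dir: west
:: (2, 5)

> sense dir: west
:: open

> push x: west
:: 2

> move dir: west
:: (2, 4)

> sense dir: south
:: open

> push x: south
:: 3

> move dir: south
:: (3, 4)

> sense dir: south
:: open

> push x: south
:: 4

> move dir: south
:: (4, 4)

> sense dir: east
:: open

> push x: east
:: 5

> move dir: east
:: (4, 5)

> pop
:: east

> move dir: west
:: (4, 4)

> sense dir: west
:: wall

> pop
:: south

> move dir: north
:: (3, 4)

> sense dir: west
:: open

> push x: west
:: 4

> move dir: west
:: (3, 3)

> sense dir: west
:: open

> push x: west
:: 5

> move dir: west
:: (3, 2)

> sense dir: south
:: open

> push x: south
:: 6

> move dir: south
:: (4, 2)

> sense dir: west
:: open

> push x: west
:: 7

> move dir: west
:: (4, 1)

> sense dir: west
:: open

> push x: west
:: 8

> move dir: west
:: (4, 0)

> sense dir: north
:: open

> push x: north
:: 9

> move dir: north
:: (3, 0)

> sense dir: east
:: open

> push x: east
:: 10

> move dir: east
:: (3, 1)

> sense dir: north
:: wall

> pop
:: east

> move dir: west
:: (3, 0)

> sense dir: north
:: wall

> pop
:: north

> move dir: south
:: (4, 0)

> pop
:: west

> move dir: east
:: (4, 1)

> pop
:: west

> move dir: east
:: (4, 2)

> pop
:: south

> move dir: north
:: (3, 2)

> sense dir: north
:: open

> push x: north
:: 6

> move dir: north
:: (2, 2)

> sense dir: east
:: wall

> sense dir: north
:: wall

> pop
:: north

> move dir: south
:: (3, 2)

> pop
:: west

> move dir: east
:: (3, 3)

> pop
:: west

> move dir: east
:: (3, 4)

> pop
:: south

> move dir: north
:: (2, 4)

> sense dir: north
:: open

> push x: north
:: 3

> move dir: north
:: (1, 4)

> sense dir: east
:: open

> push x: east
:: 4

> move dir: east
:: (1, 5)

> sense dir: east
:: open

> push x: east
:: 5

> move dir: east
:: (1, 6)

> sense dir: north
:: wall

> pop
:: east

> move dir: west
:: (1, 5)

> sense dir: north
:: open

> push x: north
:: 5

> move dir: north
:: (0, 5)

> sense dir: west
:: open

> push x: west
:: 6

> move dir: west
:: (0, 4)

> sense dir: west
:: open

> push x: west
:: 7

> move dir: west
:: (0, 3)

> sense dir: south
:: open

> push x: south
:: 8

> move dir: south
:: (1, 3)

> pop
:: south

> move dir: north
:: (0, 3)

> sense dir: west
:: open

> push x: west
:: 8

> move dir: west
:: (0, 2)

> sense dir: west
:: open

> push x: west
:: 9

> move dir: west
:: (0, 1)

> sense dir: south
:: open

> push x: south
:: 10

> move dir: south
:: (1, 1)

> sense dir: west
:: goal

> move dir: west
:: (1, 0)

Answer: (1, 0)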